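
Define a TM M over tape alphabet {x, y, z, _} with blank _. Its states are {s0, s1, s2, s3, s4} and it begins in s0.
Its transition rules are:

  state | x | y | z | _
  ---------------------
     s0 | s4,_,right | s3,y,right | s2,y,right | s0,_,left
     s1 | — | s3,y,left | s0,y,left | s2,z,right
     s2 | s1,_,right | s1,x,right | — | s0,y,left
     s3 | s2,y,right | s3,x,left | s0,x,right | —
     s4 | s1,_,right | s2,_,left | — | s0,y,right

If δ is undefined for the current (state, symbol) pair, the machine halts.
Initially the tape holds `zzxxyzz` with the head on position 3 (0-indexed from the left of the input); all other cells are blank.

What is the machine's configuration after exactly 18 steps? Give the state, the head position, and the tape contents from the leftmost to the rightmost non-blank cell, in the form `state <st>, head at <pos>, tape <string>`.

s0 | zzx[x]yzz   read x → write _, move right, go to s4
s4 | zzx_[y]zz   read y → write _, move left, go to s2
s2 | zzx[_]_zz   read _ → write y, move left, go to s0
s0 | zz[x]y_zz   read x → write _, move right, go to s4
s4 | zz_[y]_zz   read y → write _, move left, go to s2
s2 | zz[_]__zz   read _ → write y, move left, go to s0
s0 | z[z]y__zz   read z → write y, move right, go to s2
s2 | zy[y]__zz   read y → write x, move right, go to s1
s1 | zyx[_]_zz   read _ → write z, move right, go to s2
s2 | zyxz[_]zz   read _ → write y, move left, go to s0
s0 | zyx[z]yzz   read z → write y, move right, go to s2
s2 | zyxy[y]zz   read y → write x, move right, go to s1
s1 | zyxyx[z]z   read z → write y, move left, go to s0
s0 | zyxy[x]yz   read x → write _, move right, go to s4
s4 | zyxy_[y]z   read y → write _, move left, go to s2
s2 | zyxy[_]_z   read _ → write y, move left, go to s0
s0 | zyx[y]y_z   read y → write y, move right, go to s3
s3 | zyxy[y]_z   read y → write x, move left, go to s3
s3 | zyx[y]x_z
After 18 steps: state s3, head at 3, tape zyxyx_z.

state s3, head at 3, tape zyxyx_z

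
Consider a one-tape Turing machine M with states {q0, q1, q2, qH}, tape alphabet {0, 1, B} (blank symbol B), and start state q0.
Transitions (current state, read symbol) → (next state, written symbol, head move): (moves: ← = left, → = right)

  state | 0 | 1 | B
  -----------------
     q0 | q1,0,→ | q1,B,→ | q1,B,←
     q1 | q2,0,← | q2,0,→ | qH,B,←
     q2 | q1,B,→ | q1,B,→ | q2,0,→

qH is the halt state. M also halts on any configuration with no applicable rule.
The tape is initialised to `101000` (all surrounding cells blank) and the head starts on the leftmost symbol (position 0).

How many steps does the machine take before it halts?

state=q0 head=0 tape=[1]01000B   (q0,1)→(q1,B,→)
state=q1 head=1 tape=B[0]1000B   (q1,0)→(q2,0,←)
state=q2 head=0 tape=[B]01000B   (q2,B)→(q2,0,→)
state=q2 head=1 tape=0[0]1000B   (q2,0)→(q1,B,→)
state=q1 head=2 tape=0B[1]000B   (q1,1)→(q2,0,→)
state=q2 head=3 tape=0B0[0]00B   (q2,0)→(q1,B,→)
state=q1 head=4 tape=0B0B[0]0B   (q1,0)→(q2,0,←)
state=q2 head=3 tape=0B0[B]00B   (q2,B)→(q2,0,→)
state=q2 head=4 tape=0B00[0]0B   (q2,0)→(q1,B,→)
state=q1 head=5 tape=0B00B[0]B   (q1,0)→(q2,0,←)
state=q2 head=4 tape=0B00[B]0B   (q2,B)→(q2,0,→)
state=q2 head=5 tape=0B000[0]B   (q2,0)→(q1,B,→)
state=q1 head=6 tape=0B000B[B]   (q1,B)→(qH,B,←)
state=qH head=5 tape=0B000[B]B
M halts after 13 transitions.

13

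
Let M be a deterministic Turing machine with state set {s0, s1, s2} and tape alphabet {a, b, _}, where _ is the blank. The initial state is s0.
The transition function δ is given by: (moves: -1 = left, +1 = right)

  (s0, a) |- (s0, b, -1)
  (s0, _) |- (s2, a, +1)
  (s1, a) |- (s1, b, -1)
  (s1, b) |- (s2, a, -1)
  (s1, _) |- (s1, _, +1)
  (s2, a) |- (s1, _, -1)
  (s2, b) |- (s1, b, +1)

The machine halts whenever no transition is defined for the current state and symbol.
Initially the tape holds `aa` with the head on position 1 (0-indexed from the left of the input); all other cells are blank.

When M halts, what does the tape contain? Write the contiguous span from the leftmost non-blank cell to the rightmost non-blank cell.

s0 | __a[a]   read a → write b, move -1, go to s0
s0 | __[a]b   read a → write b, move -1, go to s0
s0 | _[_]bb   read _ → write a, move +1, go to s2
s2 | _a[b]b   read b → write b, move +1, go to s1
s1 | _ab[b]   read b → write a, move -1, go to s2
s2 | _a[b]a   read b → write b, move +1, go to s1
s1 | _ab[a]   read a → write b, move -1, go to s1
s1 | _a[b]b   read b → write a, move -1, go to s2
s2 | _[a]ab   read a → write _, move -1, go to s1
s1 | [_]_ab   read _ → write _, move +1, go to s1
s1 | _[_]ab   read _ → write _, move +1, go to s1
s1 | __[a]b   read a → write b, move -1, go to s1
s1 | _[_]bb   read _ → write _, move +1, go to s1
s1 | __[b]b   read b → write a, move -1, go to s2
s2 | _[_]ab
The non-blank tape span at halt is ab.

ab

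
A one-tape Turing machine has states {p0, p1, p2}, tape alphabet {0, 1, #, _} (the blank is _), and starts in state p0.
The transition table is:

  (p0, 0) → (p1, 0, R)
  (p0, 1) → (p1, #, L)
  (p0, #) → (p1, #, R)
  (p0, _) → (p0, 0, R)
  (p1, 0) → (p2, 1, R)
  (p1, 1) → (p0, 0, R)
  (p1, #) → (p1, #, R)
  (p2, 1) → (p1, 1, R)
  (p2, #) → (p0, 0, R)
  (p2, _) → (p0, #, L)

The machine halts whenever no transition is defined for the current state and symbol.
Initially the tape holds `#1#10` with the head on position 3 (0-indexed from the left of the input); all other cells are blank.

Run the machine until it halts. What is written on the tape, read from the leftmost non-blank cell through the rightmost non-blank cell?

#1####

state=p0 head=3 tape=#1#[1]0__   (p0,1)→(p1,#,L)
state=p1 head=2 tape=#1[#]#0__   (p1,#)→(p1,#,R)
state=p1 head=3 tape=#1#[#]0__   (p1,#)→(p1,#,R)
state=p1 head=4 tape=#1##[0]__   (p1,0)→(p2,1,R)
state=p2 head=5 tape=#1##1[_]_   (p2,_)→(p0,#,L)
state=p0 head=4 tape=#1##[1]#_   (p0,1)→(p1,#,L)
state=p1 head=3 tape=#1#[#]##_   (p1,#)→(p1,#,R)
state=p1 head=4 tape=#1##[#]#_   (p1,#)→(p1,#,R)
state=p1 head=5 tape=#1###[#]_   (p1,#)→(p1,#,R)
state=p1 head=6 tape=#1####[_]
The non-blank tape span at halt is #1####.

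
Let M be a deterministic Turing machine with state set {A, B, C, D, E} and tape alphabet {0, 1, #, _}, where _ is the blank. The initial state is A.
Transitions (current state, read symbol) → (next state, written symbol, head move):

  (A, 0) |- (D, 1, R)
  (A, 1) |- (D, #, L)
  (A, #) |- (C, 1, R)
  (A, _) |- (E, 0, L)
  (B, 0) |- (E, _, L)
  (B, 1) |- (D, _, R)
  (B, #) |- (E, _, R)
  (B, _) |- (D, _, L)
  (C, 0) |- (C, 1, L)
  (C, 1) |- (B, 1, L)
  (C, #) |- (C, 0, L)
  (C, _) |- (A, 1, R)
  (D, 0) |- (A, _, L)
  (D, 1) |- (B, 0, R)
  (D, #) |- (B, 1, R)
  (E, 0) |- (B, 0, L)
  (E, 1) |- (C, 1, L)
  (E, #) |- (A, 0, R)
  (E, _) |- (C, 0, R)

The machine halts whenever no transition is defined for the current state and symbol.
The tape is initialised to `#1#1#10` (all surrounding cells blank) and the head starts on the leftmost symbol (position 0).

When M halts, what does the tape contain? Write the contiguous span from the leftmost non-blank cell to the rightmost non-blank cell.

A | [#]1#1#10_   read # → write 1, move R, go to C
C | 1[1]#1#10_   read 1 → write 1, move L, go to B
B | [1]1#1#10_   read 1 → write _, move R, go to D
D | _[1]#1#10_   read 1 → write 0, move R, go to B
B | _0[#]1#10_   read # → write _, move R, go to E
E | _0_[1]#10_   read 1 → write 1, move L, go to C
C | _0[_]1#10_   read _ → write 1, move R, go to A
A | _01[1]#10_   read 1 → write #, move L, go to D
D | _0[1]##10_   read 1 → write 0, move R, go to B
B | _00[#]#10_   read # → write _, move R, go to E
E | _00_[#]10_   read # → write 0, move R, go to A
A | _00_0[1]0_   read 1 → write #, move L, go to D
D | _00_[0]#0_   read 0 → write _, move L, go to A
A | _00[_]_#0_   read _ → write 0, move L, go to E
E | _0[0]0_#0_   read 0 → write 0, move L, go to B
B | _[0]00_#0_   read 0 → write _, move L, go to E
E | [_]_00_#0_   read _ → write 0, move R, go to C
C | 0[_]00_#0_   read _ → write 1, move R, go to A
A | 01[0]0_#0_   read 0 → write 1, move R, go to D
D | 011[0]_#0_   read 0 → write _, move L, go to A
A | 01[1]__#0_   read 1 → write #, move L, go to D
D | 0[1]#__#0_   read 1 → write 0, move R, go to B
B | 00[#]__#0_   read # → write _, move R, go to E
E | 00_[_]_#0_   read _ → write 0, move R, go to C
C | 00_0[_]#0_   read _ → write 1, move R, go to A
A | 00_01[#]0_   read # → write 1, move R, go to C
C | 00_011[0]_   read 0 → write 1, move L, go to C
C | 00_01[1]1_   read 1 → write 1, move L, go to B
B | 00_0[1]11_   read 1 → write _, move R, go to D
D | 00_0_[1]1_   read 1 → write 0, move R, go to B
B | 00_0_0[1]_   read 1 → write _, move R, go to D
D | 00_0_0_[_]
The non-blank tape span at halt is 00_0_0.

00_0_0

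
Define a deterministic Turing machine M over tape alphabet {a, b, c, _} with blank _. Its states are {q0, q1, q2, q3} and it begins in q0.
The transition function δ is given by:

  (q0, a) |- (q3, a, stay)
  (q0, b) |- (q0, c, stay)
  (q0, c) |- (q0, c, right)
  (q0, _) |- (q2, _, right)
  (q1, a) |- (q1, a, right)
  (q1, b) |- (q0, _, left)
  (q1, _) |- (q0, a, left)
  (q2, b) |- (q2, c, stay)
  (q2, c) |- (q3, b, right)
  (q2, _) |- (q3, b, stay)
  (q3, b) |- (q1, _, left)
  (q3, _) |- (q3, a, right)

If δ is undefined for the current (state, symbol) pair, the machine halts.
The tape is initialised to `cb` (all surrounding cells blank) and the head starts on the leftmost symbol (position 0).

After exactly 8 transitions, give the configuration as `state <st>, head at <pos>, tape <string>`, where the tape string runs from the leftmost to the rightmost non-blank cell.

state q0, head at 2, tape cca

q0 | [c]b__   read c → write c, move right, go to q0
q0 | c[b]__   read b → write c, move stay, go to q0
q0 | c[c]__   read c → write c, move right, go to q0
q0 | cc[_]_   read _ → write _, move right, go to q2
q2 | cc_[_]   read _ → write b, move stay, go to q3
q3 | cc_[b]   read b → write _, move left, go to q1
q1 | cc[_]_   read _ → write a, move left, go to q0
q0 | c[c]a_   read c → write c, move right, go to q0
q0 | cc[a]_
After 8 steps: state q0, head at 2, tape cca.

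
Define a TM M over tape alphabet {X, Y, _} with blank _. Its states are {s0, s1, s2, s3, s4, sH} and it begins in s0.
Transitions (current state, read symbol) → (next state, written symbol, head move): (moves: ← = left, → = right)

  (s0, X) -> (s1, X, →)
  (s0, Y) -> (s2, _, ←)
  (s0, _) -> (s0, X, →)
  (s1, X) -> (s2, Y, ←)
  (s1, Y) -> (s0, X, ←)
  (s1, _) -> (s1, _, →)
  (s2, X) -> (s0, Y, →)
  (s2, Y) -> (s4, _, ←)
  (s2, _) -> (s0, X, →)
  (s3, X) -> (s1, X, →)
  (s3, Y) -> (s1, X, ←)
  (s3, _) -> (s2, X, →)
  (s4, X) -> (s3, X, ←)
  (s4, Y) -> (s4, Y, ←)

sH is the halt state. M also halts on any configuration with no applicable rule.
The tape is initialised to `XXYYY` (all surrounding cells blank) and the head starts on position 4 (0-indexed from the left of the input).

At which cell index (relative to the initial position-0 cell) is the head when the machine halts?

-1

s0 | _XXYY[Y]   read Y → write _, move ←, go to s2
s2 | _XXY[Y]_   read Y → write _, move ←, go to s4
s4 | _XX[Y]__   read Y → write Y, move ←, go to s4
s4 | _X[X]Y__   read X → write X, move ←, go to s3
s3 | _[X]XY__   read X → write X, move →, go to s1
s1 | _X[X]Y__   read X → write Y, move ←, go to s2
s2 | _[X]YY__   read X → write Y, move →, go to s0
s0 | _Y[Y]Y__   read Y → write _, move ←, go to s2
s2 | _[Y]_Y__   read Y → write _, move ←, go to s4
s4 | [_]__Y__
At halt the head is at cell -1.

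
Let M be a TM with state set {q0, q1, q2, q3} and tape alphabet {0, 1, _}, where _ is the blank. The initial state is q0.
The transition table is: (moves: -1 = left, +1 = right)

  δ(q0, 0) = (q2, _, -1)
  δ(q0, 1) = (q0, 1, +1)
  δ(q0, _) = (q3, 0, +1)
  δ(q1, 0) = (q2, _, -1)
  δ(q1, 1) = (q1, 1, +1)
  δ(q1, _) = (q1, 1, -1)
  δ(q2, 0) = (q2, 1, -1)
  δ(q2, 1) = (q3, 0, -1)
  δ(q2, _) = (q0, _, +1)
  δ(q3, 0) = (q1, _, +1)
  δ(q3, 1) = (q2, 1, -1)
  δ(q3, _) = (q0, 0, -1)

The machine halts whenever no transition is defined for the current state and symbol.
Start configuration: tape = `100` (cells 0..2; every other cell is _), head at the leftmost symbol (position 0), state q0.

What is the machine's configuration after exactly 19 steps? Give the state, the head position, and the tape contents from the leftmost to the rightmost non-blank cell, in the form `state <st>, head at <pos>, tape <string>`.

state q2, head at 1, tape 0_0__0

state=q0 head=0 tape=__[1]00_   (q0,1)→(q0,1,+1)
state=q0 head=1 tape=__1[0]0_   (q0,0)→(q2,_,-1)
state=q2 head=0 tape=__[1]_0_   (q2,1)→(q3,0,-1)
state=q3 head=-1 tape=_[_]0_0_   (q3,_)→(q0,0,-1)
state=q0 head=-2 tape=[_]00_0_   (q0,_)→(q3,0,+1)
state=q3 head=-1 tape=0[0]0_0_   (q3,0)→(q1,_,+1)
state=q1 head=0 tape=0_[0]_0_   (q1,0)→(q2,_,-1)
state=q2 head=-1 tape=0[_]__0_   (q2,_)→(q0,_,+1)
state=q0 head=0 tape=0_[_]_0_   (q0,_)→(q3,0,+1)
state=q3 head=1 tape=0_0[_]0_   (q3,_)→(q0,0,-1)
state=q0 head=0 tape=0_[0]00_   (q0,0)→(q2,_,-1)
state=q2 head=-1 tape=0[_]_00_   (q2,_)→(q0,_,+1)
state=q0 head=0 tape=0_[_]00_   (q0,_)→(q3,0,+1)
state=q3 head=1 tape=0_0[0]0_   (q3,0)→(q1,_,+1)
state=q1 head=2 tape=0_0_[0]_   (q1,0)→(q2,_,-1)
state=q2 head=1 tape=0_0[_]__   (q2,_)→(q0,_,+1)
state=q0 head=2 tape=0_0_[_]_   (q0,_)→(q3,0,+1)
state=q3 head=3 tape=0_0_0[_]   (q3,_)→(q0,0,-1)
state=q0 head=2 tape=0_0_[0]0   (q0,0)→(q2,_,-1)
state=q2 head=1 tape=0_0[_]_0
After 19 steps: state q2, head at 1, tape 0_0__0.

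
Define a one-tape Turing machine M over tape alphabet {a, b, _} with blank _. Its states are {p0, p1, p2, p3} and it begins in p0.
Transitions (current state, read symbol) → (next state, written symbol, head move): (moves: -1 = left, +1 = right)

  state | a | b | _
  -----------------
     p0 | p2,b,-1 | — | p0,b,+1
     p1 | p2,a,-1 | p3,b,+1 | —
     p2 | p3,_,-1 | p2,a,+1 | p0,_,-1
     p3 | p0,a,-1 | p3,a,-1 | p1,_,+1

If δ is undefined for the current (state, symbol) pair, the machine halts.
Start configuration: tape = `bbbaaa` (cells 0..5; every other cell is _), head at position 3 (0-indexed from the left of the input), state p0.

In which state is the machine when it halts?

p0

state=p0 head=3 tape=__bbb[a]aa   (p0,a)→(p2,b,-1)
state=p2 head=2 tape=__bb[b]baa   (p2,b)→(p2,a,+1)
state=p2 head=3 tape=__bba[b]aa   (p2,b)→(p2,a,+1)
state=p2 head=4 tape=__bbaa[a]a   (p2,a)→(p3,_,-1)
state=p3 head=3 tape=__bba[a]_a   (p3,a)→(p0,a,-1)
state=p0 head=2 tape=__bb[a]a_a   (p0,a)→(p2,b,-1)
state=p2 head=1 tape=__b[b]ba_a   (p2,b)→(p2,a,+1)
state=p2 head=2 tape=__ba[b]a_a   (p2,b)→(p2,a,+1)
state=p2 head=3 tape=__baa[a]_a   (p2,a)→(p3,_,-1)
state=p3 head=2 tape=__ba[a]__a   (p3,a)→(p0,a,-1)
state=p0 head=1 tape=__b[a]a__a   (p0,a)→(p2,b,-1)
state=p2 head=0 tape=__[b]ba__a   (p2,b)→(p2,a,+1)
state=p2 head=1 tape=__a[b]a__a   (p2,b)→(p2,a,+1)
state=p2 head=2 tape=__aa[a]__a   (p2,a)→(p3,_,-1)
state=p3 head=1 tape=__a[a]___a   (p3,a)→(p0,a,-1)
state=p0 head=0 tape=__[a]a___a   (p0,a)→(p2,b,-1)
state=p2 head=-1 tape=_[_]ba___a   (p2,_)→(p0,_,-1)
state=p0 head=-2 tape=[_]_ba___a   (p0,_)→(p0,b,+1)
state=p0 head=-1 tape=b[_]ba___a   (p0,_)→(p0,b,+1)
state=p0 head=0 tape=bb[b]a___a
No transition is defined for (p0, b); M halts in state p0.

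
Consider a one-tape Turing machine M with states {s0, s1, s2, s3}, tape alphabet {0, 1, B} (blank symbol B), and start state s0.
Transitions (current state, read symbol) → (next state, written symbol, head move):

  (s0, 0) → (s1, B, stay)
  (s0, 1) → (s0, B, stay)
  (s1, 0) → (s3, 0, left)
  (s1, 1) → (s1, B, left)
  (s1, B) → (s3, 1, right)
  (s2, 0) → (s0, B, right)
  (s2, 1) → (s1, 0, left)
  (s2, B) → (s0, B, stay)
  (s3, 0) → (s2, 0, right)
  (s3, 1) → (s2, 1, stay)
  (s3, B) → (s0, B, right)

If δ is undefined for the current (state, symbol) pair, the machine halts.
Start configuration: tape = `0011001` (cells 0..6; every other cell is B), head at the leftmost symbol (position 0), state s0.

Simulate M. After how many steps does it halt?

state=s0 head=0 tape=B[0]011001   (s0,0)→(s1,B,stay)
state=s1 head=0 tape=B[B]011001   (s1,B)→(s3,1,right)
state=s3 head=1 tape=B1[0]11001   (s3,0)→(s2,0,right)
state=s2 head=2 tape=B10[1]1001   (s2,1)→(s1,0,left)
state=s1 head=1 tape=B1[0]01001   (s1,0)→(s3,0,left)
state=s3 head=0 tape=B[1]001001   (s3,1)→(s2,1,stay)
state=s2 head=0 tape=B[1]001001   (s2,1)→(s1,0,left)
state=s1 head=-1 tape=[B]0001001   (s1,B)→(s3,1,right)
state=s3 head=0 tape=1[0]001001   (s3,0)→(s2,0,right)
state=s2 head=1 tape=10[0]01001   (s2,0)→(s0,B,right)
state=s0 head=2 tape=10B[0]1001   (s0,0)→(s1,B,stay)
state=s1 head=2 tape=10B[B]1001   (s1,B)→(s3,1,right)
state=s3 head=3 tape=10B1[1]001   (s3,1)→(s2,1,stay)
state=s2 head=3 tape=10B1[1]001   (s2,1)→(s1,0,left)
state=s1 head=2 tape=10B[1]0001   (s1,1)→(s1,B,left)
state=s1 head=1 tape=10[B]B0001   (s1,B)→(s3,1,right)
state=s3 head=2 tape=101[B]0001   (s3,B)→(s0,B,right)
state=s0 head=3 tape=101B[0]001   (s0,0)→(s1,B,stay)
state=s1 head=3 tape=101B[B]001   (s1,B)→(s3,1,right)
state=s3 head=4 tape=101B1[0]01   (s3,0)→(s2,0,right)
state=s2 head=5 tape=101B10[0]1   (s2,0)→(s0,B,right)
state=s0 head=6 tape=101B10B[1]   (s0,1)→(s0,B,stay)
state=s0 head=6 tape=101B10B[B]
M halts after 22 transitions.

22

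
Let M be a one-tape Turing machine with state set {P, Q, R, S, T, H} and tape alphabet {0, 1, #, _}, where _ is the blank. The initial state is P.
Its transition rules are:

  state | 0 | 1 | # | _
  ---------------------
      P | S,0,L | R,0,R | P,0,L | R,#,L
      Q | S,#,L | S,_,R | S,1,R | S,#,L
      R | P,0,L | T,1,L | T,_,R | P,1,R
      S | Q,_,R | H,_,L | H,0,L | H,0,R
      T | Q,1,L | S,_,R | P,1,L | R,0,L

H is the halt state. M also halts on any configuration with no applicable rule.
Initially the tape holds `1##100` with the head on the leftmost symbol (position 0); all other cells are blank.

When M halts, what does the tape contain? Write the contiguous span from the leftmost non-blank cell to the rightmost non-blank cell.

0000#1100

P | ___[1]##100   read 1 → write 0, move R, go to R
R | ___0[#]#100   read # → write _, move R, go to T
T | ___0_[#]100   read # → write 1, move L, go to P
P | ___0[_]1100   read _ → write #, move L, go to R
R | ___[0]#1100   read 0 → write 0, move L, go to P
P | __[_]0#1100   read _ → write #, move L, go to R
R | _[_]#0#1100   read _ → write 1, move R, go to P
P | _1[#]0#1100   read # → write 0, move L, go to P
P | _[1]00#1100   read 1 → write 0, move R, go to R
R | _0[0]0#1100   read 0 → write 0, move L, go to P
P | _[0]00#1100   read 0 → write 0, move L, go to S
S | [_]000#1100   read _ → write 0, move R, go to H
H | 0[0]00#1100
The non-blank tape span at halt is 0000#1100.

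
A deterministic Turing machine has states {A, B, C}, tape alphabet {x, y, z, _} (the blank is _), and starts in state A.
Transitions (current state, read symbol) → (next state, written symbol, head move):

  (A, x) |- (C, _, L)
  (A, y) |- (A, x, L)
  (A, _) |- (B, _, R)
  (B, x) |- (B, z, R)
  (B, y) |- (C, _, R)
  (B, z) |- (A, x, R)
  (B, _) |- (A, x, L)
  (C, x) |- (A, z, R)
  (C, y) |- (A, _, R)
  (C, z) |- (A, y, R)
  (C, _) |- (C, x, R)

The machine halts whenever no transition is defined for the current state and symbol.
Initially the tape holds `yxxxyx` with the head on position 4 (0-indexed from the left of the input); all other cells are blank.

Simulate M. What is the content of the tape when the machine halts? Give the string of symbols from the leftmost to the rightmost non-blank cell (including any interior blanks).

A | yxxx[y]x_   read y → write x, move L, go to A
A | yxx[x]xx_   read x → write _, move L, go to C
C | yx[x]_xx_   read x → write z, move R, go to A
A | yxz[_]xx_   read _ → write _, move R, go to B
B | yxz_[x]x_   read x → write z, move R, go to B
B | yxz_z[x]_   read x → write z, move R, go to B
B | yxz_zz[_]   read _ → write x, move L, go to A
A | yxz_z[z]x
The non-blank tape span at halt is yxz_zzx.

yxz_zzx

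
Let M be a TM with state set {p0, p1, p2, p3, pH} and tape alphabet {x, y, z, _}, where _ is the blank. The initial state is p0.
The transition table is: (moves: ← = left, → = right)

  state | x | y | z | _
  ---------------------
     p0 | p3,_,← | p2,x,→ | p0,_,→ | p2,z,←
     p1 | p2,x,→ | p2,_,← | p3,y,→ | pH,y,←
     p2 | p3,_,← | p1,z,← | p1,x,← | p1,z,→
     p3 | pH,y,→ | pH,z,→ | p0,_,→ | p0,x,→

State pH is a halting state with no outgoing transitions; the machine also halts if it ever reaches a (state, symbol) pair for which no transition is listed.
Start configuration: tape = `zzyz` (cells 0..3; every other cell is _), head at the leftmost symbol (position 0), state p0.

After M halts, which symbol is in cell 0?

_

state=p0 head=0 tape=[z]zyz   (p0,z)→(p0,_,→)
state=p0 head=1 tape=_[z]yz   (p0,z)→(p0,_,→)
state=p0 head=2 tape=__[y]z   (p0,y)→(p2,x,→)
state=p2 head=3 tape=__x[z]   (p2,z)→(p1,x,←)
state=p1 head=2 tape=__[x]x   (p1,x)→(p2,x,→)
state=p2 head=3 tape=__x[x]   (p2,x)→(p3,_,←)
state=p3 head=2 tape=__[x]_   (p3,x)→(pH,y,→)
state=pH head=3 tape=__y[_]
Cell 0 holds _ when M halts.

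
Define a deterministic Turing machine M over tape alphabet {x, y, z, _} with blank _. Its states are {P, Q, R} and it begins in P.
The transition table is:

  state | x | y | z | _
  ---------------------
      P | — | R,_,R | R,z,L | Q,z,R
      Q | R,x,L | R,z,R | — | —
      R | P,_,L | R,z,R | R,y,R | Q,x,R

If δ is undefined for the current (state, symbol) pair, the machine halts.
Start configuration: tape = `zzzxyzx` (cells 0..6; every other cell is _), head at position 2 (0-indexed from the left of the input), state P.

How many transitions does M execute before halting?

state=P head=2 tape=zz[z]xyzx_   (P,z)→(R,z,L)
state=R head=1 tape=z[z]zxyzx_   (R,z)→(R,y,R)
state=R head=2 tape=zy[z]xyzx_   (R,z)→(R,y,R)
state=R head=3 tape=zyy[x]yzx_   (R,x)→(P,_,L)
state=P head=2 tape=zy[y]_yzx_   (P,y)→(R,_,R)
state=R head=3 tape=zy_[_]yzx_   (R,_)→(Q,x,R)
state=Q head=4 tape=zy_x[y]zx_   (Q,y)→(R,z,R)
state=R head=5 tape=zy_xz[z]x_   (R,z)→(R,y,R)
state=R head=6 tape=zy_xzy[x]_   (R,x)→(P,_,L)
state=P head=5 tape=zy_xz[y]__   (P,y)→(R,_,R)
state=R head=6 tape=zy_xz_[_]_   (R,_)→(Q,x,R)
state=Q head=7 tape=zy_xz_x[_]
M halts after 11 transitions.

11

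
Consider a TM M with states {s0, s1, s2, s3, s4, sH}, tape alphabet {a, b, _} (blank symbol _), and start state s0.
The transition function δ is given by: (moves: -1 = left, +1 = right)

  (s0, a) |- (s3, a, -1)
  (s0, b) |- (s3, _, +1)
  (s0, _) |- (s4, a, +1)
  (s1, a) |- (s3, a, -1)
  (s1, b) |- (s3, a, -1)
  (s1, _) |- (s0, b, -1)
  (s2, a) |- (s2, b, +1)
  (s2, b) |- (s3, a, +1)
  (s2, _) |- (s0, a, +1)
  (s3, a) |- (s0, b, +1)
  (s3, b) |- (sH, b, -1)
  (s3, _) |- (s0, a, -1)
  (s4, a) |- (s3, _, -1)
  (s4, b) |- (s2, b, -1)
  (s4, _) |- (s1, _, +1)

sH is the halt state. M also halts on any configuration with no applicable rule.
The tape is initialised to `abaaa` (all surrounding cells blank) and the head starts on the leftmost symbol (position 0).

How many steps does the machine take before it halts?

15

s0 | __[a]baaa   read a → write a, move -1, go to s3
s3 | _[_]abaaa   read _ → write a, move -1, go to s0
s0 | [_]aabaaa   read _ → write a, move +1, go to s4
s4 | a[a]abaaa   read a → write _, move -1, go to s3
s3 | [a]_abaaa   read a → write b, move +1, go to s0
s0 | b[_]abaaa   read _ → write a, move +1, go to s4
s4 | ba[a]baaa   read a → write _, move -1, go to s3
s3 | b[a]_baaa   read a → write b, move +1, go to s0
s0 | bb[_]baaa   read _ → write a, move +1, go to s4
s4 | bba[b]aaa   read b → write b, move -1, go to s2
s2 | bb[a]baaa   read a → write b, move +1, go to s2
s2 | bbb[b]aaa   read b → write a, move +1, go to s3
s3 | bbba[a]aa   read a → write b, move +1, go to s0
s0 | bbbab[a]a   read a → write a, move -1, go to s3
s3 | bbba[b]aa   read b → write b, move -1, go to sH
sH | bbb[a]baa
M halts after 15 transitions.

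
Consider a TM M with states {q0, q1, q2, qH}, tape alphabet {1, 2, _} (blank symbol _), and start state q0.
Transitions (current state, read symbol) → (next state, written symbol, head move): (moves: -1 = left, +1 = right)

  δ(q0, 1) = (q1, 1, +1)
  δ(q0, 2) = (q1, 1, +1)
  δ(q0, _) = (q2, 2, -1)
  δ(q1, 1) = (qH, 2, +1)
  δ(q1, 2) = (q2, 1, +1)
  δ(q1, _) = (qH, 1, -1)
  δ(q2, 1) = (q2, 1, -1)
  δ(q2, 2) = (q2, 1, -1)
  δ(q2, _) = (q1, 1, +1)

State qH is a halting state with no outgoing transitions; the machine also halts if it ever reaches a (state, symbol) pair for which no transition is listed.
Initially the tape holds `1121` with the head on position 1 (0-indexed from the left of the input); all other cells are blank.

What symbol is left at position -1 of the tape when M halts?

state=q0 head=1 tape=_1[1]21   (q0,1)→(q1,1,+1)
state=q1 head=2 tape=_11[2]1   (q1,2)→(q2,1,+1)
state=q2 head=3 tape=_111[1]   (q2,1)→(q2,1,-1)
state=q2 head=2 tape=_11[1]1   (q2,1)→(q2,1,-1)
state=q2 head=1 tape=_1[1]11   (q2,1)→(q2,1,-1)
state=q2 head=0 tape=_[1]111   (q2,1)→(q2,1,-1)
state=q2 head=-1 tape=[_]1111   (q2,_)→(q1,1,+1)
state=q1 head=0 tape=1[1]111   (q1,1)→(qH,2,+1)
state=qH head=1 tape=12[1]11
Cell -1 holds 1 when M halts.

1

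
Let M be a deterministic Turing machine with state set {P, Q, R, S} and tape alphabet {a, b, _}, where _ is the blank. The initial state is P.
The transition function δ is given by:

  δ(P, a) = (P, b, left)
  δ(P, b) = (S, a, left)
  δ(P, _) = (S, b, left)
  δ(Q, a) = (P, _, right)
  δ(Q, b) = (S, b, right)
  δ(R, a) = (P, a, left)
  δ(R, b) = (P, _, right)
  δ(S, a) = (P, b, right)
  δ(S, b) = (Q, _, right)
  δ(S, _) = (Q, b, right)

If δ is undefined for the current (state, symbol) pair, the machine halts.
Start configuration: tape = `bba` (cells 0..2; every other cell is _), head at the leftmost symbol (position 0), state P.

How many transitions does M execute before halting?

state=P head=0 tape=_[b]ba_   (P,b)→(S,a,left)
state=S head=-1 tape=[_]aba_   (S,_)→(Q,b,right)
state=Q head=0 tape=b[a]ba_   (Q,a)→(P,_,right)
state=P head=1 tape=b_[b]a_   (P,b)→(S,a,left)
state=S head=0 tape=b[_]aa_   (S,_)→(Q,b,right)
state=Q head=1 tape=bb[a]a_   (Q,a)→(P,_,right)
state=P head=2 tape=bb_[a]_   (P,a)→(P,b,left)
state=P head=1 tape=bb[_]b_   (P,_)→(S,b,left)
state=S head=0 tape=b[b]bb_   (S,b)→(Q,_,right)
state=Q head=1 tape=b_[b]b_   (Q,b)→(S,b,right)
state=S head=2 tape=b_b[b]_   (S,b)→(Q,_,right)
state=Q head=3 tape=b_b_[_]
M halts after 11 transitions.

11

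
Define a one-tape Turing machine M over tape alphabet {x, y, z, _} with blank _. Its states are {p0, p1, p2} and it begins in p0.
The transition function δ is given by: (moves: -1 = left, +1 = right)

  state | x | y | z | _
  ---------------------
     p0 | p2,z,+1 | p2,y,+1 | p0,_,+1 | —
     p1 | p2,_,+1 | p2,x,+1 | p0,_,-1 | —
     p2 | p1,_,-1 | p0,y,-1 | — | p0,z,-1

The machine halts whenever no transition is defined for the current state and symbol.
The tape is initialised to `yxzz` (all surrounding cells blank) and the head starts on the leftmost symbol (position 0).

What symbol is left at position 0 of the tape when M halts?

state=p0 head=0 tape=[y]xzz   (p0,y)→(p2,y,+1)
state=p2 head=1 tape=y[x]zz   (p2,x)→(p1,_,-1)
state=p1 head=0 tape=[y]_zz   (p1,y)→(p2,x,+1)
state=p2 head=1 tape=x[_]zz   (p2,_)→(p0,z,-1)
state=p0 head=0 tape=[x]zzz   (p0,x)→(p2,z,+1)
state=p2 head=1 tape=z[z]zz
Cell 0 holds z when M halts.

z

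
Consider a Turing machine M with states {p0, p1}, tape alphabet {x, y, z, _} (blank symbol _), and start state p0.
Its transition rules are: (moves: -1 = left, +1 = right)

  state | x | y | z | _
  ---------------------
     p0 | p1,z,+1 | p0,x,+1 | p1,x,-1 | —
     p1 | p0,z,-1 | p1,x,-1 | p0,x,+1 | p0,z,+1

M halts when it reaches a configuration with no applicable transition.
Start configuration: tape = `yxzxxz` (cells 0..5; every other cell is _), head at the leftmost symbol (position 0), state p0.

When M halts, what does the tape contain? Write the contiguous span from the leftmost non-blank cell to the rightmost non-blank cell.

state=p0 head=0 tape=_[y]xzxxz   (p0,y)→(p0,x,+1)
state=p0 head=1 tape=_x[x]zxxz   (p0,x)→(p1,z,+1)
state=p1 head=2 tape=_xz[z]xxz   (p1,z)→(p0,x,+1)
state=p0 head=3 tape=_xzx[x]xz   (p0,x)→(p1,z,+1)
state=p1 head=4 tape=_xzxz[x]z   (p1,x)→(p0,z,-1)
state=p0 head=3 tape=_xzx[z]zz   (p0,z)→(p1,x,-1)
state=p1 head=2 tape=_xz[x]xzz   (p1,x)→(p0,z,-1)
state=p0 head=1 tape=_x[z]zxzz   (p0,z)→(p1,x,-1)
state=p1 head=0 tape=_[x]xzxzz   (p1,x)→(p0,z,-1)
state=p0 head=-1 tape=[_]zxzxzz
The non-blank tape span at halt is zxzxzz.

zxzxzz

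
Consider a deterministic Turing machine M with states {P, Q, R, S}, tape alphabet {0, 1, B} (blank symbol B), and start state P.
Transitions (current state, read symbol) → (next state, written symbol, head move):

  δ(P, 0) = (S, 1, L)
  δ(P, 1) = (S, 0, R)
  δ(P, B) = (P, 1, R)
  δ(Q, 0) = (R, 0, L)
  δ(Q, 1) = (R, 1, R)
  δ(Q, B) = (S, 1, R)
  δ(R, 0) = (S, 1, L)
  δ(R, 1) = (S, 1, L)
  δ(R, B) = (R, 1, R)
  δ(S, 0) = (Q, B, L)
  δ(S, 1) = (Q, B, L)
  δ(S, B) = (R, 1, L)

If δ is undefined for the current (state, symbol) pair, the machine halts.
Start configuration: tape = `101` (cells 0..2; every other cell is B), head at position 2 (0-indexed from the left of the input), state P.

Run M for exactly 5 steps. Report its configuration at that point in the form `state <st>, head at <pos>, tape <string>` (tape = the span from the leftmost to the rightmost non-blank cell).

state=P head=2 tape=10[1]B   (P,1)→(S,0,R)
state=S head=3 tape=100[B]   (S,B)→(R,1,L)
state=R head=2 tape=10[0]1   (R,0)→(S,1,L)
state=S head=1 tape=1[0]11   (S,0)→(Q,B,L)
state=Q head=0 tape=[1]B11   (Q,1)→(R,1,R)
state=R head=1 tape=1[B]11
After 5 steps: state R, head at 1, tape 1B11.

state R, head at 1, tape 1B11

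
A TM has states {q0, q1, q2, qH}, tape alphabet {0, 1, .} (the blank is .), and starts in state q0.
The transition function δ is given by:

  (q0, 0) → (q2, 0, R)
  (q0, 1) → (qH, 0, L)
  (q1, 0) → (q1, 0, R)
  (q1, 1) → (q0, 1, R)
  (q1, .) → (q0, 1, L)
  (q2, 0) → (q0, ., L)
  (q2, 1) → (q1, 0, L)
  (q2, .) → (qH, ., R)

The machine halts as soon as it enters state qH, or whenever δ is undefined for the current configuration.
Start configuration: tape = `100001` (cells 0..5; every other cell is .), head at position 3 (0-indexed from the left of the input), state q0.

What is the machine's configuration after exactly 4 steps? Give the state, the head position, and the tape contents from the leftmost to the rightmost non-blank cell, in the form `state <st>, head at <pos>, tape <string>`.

q0 | 100[0]01   read 0 → write 0, move R, go to q2
q2 | 1000[0]1   read 0 → write ., move L, go to q0
q0 | 100[0].1   read 0 → write 0, move R, go to q2
q2 | 1000[.]1   read . → write ., move R, go to qH
qH | 1000.[1]
After 4 steps: state qH, head at 5, tape 1000.1.

state qH, head at 5, tape 1000.1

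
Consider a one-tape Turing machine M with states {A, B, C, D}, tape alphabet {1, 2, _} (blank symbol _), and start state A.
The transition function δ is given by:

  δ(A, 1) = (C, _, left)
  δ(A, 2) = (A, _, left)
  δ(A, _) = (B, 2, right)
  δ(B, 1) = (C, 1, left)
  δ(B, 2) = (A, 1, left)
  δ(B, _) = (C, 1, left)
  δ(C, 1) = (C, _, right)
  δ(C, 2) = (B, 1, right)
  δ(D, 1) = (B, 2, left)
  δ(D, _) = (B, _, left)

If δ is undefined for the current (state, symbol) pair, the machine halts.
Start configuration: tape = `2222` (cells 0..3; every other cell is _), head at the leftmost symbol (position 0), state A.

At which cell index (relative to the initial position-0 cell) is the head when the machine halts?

state=A head=0 tape=_[2]222   (A,2)→(A,_,left)
state=A head=-1 tape=[_]_222   (A,_)→(B,2,right)
state=B head=0 tape=2[_]222   (B,_)→(C,1,left)
state=C head=-1 tape=[2]1222   (C,2)→(B,1,right)
state=B head=0 tape=1[1]222   (B,1)→(C,1,left)
state=C head=-1 tape=[1]1222   (C,1)→(C,_,right)
state=C head=0 tape=_[1]222   (C,1)→(C,_,right)
state=C head=1 tape=__[2]22   (C,2)→(B,1,right)
state=B head=2 tape=__1[2]2   (B,2)→(A,1,left)
state=A head=1 tape=__[1]12   (A,1)→(C,_,left)
state=C head=0 tape=_[_]_12
At halt the head is at cell 0.

0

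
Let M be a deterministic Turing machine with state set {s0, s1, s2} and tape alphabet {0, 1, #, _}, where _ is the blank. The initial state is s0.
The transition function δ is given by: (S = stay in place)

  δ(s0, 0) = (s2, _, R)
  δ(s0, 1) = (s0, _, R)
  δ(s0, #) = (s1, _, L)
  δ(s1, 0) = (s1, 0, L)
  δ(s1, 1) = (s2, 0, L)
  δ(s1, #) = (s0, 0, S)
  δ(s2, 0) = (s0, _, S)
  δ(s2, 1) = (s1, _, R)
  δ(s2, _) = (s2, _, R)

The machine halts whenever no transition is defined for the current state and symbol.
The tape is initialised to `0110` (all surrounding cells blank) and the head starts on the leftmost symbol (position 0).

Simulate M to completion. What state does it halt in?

state=s0 head=0 tape=[0]110   (s0,0)→(s2,_,R)
state=s2 head=1 tape=_[1]10   (s2,1)→(s1,_,R)
state=s1 head=2 tape=__[1]0   (s1,1)→(s2,0,L)
state=s2 head=1 tape=_[_]00   (s2,_)→(s2,_,R)
state=s2 head=2 tape=__[0]0   (s2,0)→(s0,_,S)
state=s0 head=2 tape=__[_]0
No transition is defined for (s0, _); M halts in state s0.

s0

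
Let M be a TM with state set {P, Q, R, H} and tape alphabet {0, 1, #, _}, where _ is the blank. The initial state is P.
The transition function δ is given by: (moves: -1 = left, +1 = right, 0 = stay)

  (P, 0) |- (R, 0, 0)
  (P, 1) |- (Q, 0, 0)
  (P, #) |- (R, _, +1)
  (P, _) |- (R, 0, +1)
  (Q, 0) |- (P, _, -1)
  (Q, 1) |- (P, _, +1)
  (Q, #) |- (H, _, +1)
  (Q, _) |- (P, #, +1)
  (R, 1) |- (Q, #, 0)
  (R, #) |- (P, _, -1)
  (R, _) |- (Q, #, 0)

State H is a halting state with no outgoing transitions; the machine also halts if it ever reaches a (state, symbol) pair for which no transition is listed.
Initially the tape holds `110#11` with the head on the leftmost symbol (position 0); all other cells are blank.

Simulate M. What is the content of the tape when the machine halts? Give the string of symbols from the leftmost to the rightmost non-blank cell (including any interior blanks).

0_10#11

state=P head=0 tape=_[1]10#11   (P,1)→(Q,0,0)
state=Q head=0 tape=_[0]10#11   (Q,0)→(P,_,-1)
state=P head=-1 tape=[_]_10#11   (P,_)→(R,0,+1)
state=R head=0 tape=0[_]10#11   (R,_)→(Q,#,0)
state=Q head=0 tape=0[#]10#11   (Q,#)→(H,_,+1)
state=H head=1 tape=0_[1]0#11
The non-blank tape span at halt is 0_10#11.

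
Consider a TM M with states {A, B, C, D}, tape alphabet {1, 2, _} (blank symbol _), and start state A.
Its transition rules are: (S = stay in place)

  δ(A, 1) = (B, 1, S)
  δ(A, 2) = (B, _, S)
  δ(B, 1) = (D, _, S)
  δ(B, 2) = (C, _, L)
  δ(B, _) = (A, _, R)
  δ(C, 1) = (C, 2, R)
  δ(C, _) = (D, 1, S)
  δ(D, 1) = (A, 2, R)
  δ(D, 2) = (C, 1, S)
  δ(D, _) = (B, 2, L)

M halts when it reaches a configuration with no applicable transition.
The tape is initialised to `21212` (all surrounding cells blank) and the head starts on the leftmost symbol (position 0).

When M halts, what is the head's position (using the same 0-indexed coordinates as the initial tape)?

A | [2]1212_   read 2 → write _, move S, go to B
B | [_]1212_   read _ → write _, move R, go to A
A | _[1]212_   read 1 → write 1, move S, go to B
B | _[1]212_   read 1 → write _, move S, go to D
D | _[_]212_   read _ → write 2, move L, go to B
B | [_]2212_   read _ → write _, move R, go to A
A | _[2]212_   read 2 → write _, move S, go to B
B | _[_]212_   read _ → write _, move R, go to A
A | __[2]12_   read 2 → write _, move S, go to B
B | __[_]12_   read _ → write _, move R, go to A
A | ___[1]2_   read 1 → write 1, move S, go to B
B | ___[1]2_   read 1 → write _, move S, go to D
D | ___[_]2_   read _ → write 2, move L, go to B
B | __[_]22_   read _ → write _, move R, go to A
A | ___[2]2_   read 2 → write _, move S, go to B
B | ___[_]2_   read _ → write _, move R, go to A
A | ____[2]_   read 2 → write _, move S, go to B
B | ____[_]_   read _ → write _, move R, go to A
A | _____[_]
At halt the head is at cell 5.

5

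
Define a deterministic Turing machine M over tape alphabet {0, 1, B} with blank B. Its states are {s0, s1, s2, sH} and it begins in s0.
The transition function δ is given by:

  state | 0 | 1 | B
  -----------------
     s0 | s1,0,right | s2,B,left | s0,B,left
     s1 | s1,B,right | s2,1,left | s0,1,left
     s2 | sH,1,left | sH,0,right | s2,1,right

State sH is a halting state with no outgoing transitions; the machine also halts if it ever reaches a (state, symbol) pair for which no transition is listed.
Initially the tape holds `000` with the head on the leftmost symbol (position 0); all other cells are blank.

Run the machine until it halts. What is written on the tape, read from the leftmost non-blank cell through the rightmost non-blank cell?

state=s0 head=0 tape=B[0]00B   (s0,0)→(s1,0,right)
state=s1 head=1 tape=B0[0]0B   (s1,0)→(s1,B,right)
state=s1 head=2 tape=B0B[0]B   (s1,0)→(s1,B,right)
state=s1 head=3 tape=B0BB[B]   (s1,B)→(s0,1,left)
state=s0 head=2 tape=B0B[B]1   (s0,B)→(s0,B,left)
state=s0 head=1 tape=B0[B]B1   (s0,B)→(s0,B,left)
state=s0 head=0 tape=B[0]BB1   (s0,0)→(s1,0,right)
state=s1 head=1 tape=B0[B]B1   (s1,B)→(s0,1,left)
state=s0 head=0 tape=B[0]1B1   (s0,0)→(s1,0,right)
state=s1 head=1 tape=B0[1]B1   (s1,1)→(s2,1,left)
state=s2 head=0 tape=B[0]1B1   (s2,0)→(sH,1,left)
state=sH head=-1 tape=[B]11B1
The non-blank tape span at halt is 11B1.

11B1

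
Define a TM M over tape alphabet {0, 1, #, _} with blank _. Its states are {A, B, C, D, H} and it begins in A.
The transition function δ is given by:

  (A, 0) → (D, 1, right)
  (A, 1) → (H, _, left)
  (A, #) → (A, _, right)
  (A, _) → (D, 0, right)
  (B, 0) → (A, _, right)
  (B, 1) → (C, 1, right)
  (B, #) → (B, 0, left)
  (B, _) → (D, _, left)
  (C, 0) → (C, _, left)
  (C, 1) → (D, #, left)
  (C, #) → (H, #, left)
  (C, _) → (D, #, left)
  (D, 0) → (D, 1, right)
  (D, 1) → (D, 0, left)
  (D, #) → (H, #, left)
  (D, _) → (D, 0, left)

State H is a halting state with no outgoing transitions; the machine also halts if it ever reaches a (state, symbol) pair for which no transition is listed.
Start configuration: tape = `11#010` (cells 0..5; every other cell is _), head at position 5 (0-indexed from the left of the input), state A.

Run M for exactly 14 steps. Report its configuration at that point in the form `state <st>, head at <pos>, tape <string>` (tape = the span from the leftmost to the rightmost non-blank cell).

state=A head=5 tape=11#01[0]__   (A,0)→(D,1,right)
state=D head=6 tape=11#011[_]_   (D,_)→(D,0,left)
state=D head=5 tape=11#01[1]0_   (D,1)→(D,0,left)
state=D head=4 tape=11#0[1]00_   (D,1)→(D,0,left)
state=D head=3 tape=11#[0]000_   (D,0)→(D,1,right)
state=D head=4 tape=11#1[0]00_   (D,0)→(D,1,right)
state=D head=5 tape=11#11[0]0_   (D,0)→(D,1,right)
state=D head=6 tape=11#111[0]_   (D,0)→(D,1,right)
state=D head=7 tape=11#1111[_]   (D,_)→(D,0,left)
state=D head=6 tape=11#111[1]0   (D,1)→(D,0,left)
state=D head=5 tape=11#11[1]00   (D,1)→(D,0,left)
state=D head=4 tape=11#1[1]000   (D,1)→(D,0,left)
state=D head=3 tape=11#[1]0000   (D,1)→(D,0,left)
state=D head=2 tape=11[#]00000   (D,#)→(H,#,left)
state=H head=1 tape=1[1]#00000
After 14 steps: state H, head at 1, tape 11#00000.

state H, head at 1, tape 11#00000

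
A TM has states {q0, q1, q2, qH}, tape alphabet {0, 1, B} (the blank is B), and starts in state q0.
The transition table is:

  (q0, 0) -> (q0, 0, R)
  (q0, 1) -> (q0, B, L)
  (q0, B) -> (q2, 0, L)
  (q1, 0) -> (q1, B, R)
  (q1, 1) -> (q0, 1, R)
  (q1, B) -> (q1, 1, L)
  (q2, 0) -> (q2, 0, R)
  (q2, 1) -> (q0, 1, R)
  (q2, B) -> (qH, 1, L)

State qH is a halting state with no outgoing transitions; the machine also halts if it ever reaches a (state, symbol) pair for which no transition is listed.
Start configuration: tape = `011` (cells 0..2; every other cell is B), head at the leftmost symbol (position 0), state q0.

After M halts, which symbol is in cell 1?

0

state=q0 head=0 tape=[0]11BBB   (q0,0)→(q0,0,R)
state=q0 head=1 tape=0[1]1BBB   (q0,1)→(q0,B,L)
state=q0 head=0 tape=[0]B1BBB   (q0,0)→(q0,0,R)
state=q0 head=1 tape=0[B]1BBB   (q0,B)→(q2,0,L)
state=q2 head=0 tape=[0]01BBB   (q2,0)→(q2,0,R)
state=q2 head=1 tape=0[0]1BBB   (q2,0)→(q2,0,R)
state=q2 head=2 tape=00[1]BBB   (q2,1)→(q0,1,R)
state=q0 head=3 tape=001[B]BB   (q0,B)→(q2,0,L)
state=q2 head=2 tape=00[1]0BB   (q2,1)→(q0,1,R)
state=q0 head=3 tape=001[0]BB   (q0,0)→(q0,0,R)
state=q0 head=4 tape=0010[B]B   (q0,B)→(q2,0,L)
state=q2 head=3 tape=001[0]0B   (q2,0)→(q2,0,R)
state=q2 head=4 tape=0010[0]B   (q2,0)→(q2,0,R)
state=q2 head=5 tape=00100[B]   (q2,B)→(qH,1,L)
state=qH head=4 tape=0010[0]1
Cell 1 holds 0 when M halts.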